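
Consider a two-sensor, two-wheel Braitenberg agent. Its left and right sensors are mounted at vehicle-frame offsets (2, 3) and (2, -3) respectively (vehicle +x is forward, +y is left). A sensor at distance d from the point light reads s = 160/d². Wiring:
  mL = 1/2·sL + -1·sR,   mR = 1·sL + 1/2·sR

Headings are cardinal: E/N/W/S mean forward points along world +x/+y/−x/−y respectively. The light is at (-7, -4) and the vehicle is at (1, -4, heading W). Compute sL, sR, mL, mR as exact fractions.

32/9 32/9 -16/9 16/3

left sensor world pos  = (-1, -7); dL² = 45
right sensor world pos = (-1, -1); dR² = 45
sL = 160/45 = 32/9
sR = 160/45 = 32/9
mL = 1/2·sL + -1·sR = -16/9
mR = 1·sL + 1/2·sR = 16/3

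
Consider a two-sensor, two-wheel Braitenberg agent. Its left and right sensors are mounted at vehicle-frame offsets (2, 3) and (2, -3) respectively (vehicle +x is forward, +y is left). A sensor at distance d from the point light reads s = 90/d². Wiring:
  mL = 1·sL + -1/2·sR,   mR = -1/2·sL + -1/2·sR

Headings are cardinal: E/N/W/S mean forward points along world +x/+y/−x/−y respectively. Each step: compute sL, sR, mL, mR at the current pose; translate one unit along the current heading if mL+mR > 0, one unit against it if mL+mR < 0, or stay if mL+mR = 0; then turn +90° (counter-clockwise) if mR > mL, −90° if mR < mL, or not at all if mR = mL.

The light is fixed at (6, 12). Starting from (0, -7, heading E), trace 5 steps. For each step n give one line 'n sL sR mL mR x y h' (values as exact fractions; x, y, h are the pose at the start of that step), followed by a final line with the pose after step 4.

0 45/136 9/50 819/3400 -1737/6800 0 -7 E
1 90/457 90/541 28125/247237 -44910/247237 -1 -7 S
2 5/29 5/17 25/986 -115/493 -1 -6 W
3 90/337 18/53 1737/17861 -5418/17861 0 -6 N
4 45/136 9/50 819/3400 -1737/6800 0 -7 E
final -1 -7 S

n=0: pose=(0,-7,E); sL=45/136, sR=9/50; mL=819/3400, mR=-1737/6800; mL+mR=-99/6800 → advance -1; mR−mL=-135/272 → turn -1·90°
n=1: pose=(-1,-7,S); sL=90/457, sR=90/541; mL=28125/247237, mR=-44910/247237; mL+mR=-16785/247237 → advance -1; mR−mL=-135/457 → turn -1·90°
n=2: pose=(-1,-6,W); sL=5/29, sR=5/17; mL=25/986, mR=-115/493; mL+mR=-205/986 → advance -1; mR−mL=-15/58 → turn -1·90°
n=3: pose=(0,-6,N); sL=90/337, sR=18/53; mL=1737/17861, mR=-5418/17861; mL+mR=-3681/17861 → advance -1; mR−mL=-135/337 → turn -1·90°
n=4: pose=(0,-7,E); sL=45/136, sR=9/50; mL=819/3400, mR=-1737/6800; mL+mR=-99/6800 → advance -1; mR−mL=-135/272 → turn -1·90°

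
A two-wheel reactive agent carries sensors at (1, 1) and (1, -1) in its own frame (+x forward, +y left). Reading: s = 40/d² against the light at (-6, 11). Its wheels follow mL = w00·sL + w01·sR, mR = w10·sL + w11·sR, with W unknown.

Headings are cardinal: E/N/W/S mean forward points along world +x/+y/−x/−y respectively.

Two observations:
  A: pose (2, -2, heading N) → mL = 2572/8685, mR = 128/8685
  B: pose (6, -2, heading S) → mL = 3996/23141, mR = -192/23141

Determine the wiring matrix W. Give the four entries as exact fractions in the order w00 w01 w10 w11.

1 1/2 1/2 -1/2

obs A: pose=(2,-2,N) → sL=40/193, sR=8/45, mL=2572/8685, mR=128/8685
obs B: pose=(6,-2,S) → sL=8/73, sR=40/317, mL=3996/23141, mR=-192/23141
sensor matrix S = [[40/193, 8/45], [8/73, 40/317]]; det S = 1340416/200979585
solve [mL_A; mL_B] = S·[w00; w01] and [mR_A; mR_B] = S·[w10; w11]:
  w00 = 1, w01 = 1/2, w10 = 1/2, w11 = -1/2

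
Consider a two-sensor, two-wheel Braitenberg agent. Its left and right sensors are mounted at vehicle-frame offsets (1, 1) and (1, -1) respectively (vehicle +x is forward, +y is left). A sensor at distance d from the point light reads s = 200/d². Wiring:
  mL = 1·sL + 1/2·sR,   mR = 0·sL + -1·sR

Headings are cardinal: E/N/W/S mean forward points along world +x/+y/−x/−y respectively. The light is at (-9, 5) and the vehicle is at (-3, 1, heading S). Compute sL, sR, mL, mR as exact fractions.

left sensor world pos  = (-2, 0); dL² = 74
right sensor world pos = (-4, 0); dR² = 50
sL = 200/74 = 100/37
sR = 200/50 = 4
mL = 1·sL + 1/2·sR = 174/37
mR = 0·sL + -1·sR = -4

100/37 4 174/37 -4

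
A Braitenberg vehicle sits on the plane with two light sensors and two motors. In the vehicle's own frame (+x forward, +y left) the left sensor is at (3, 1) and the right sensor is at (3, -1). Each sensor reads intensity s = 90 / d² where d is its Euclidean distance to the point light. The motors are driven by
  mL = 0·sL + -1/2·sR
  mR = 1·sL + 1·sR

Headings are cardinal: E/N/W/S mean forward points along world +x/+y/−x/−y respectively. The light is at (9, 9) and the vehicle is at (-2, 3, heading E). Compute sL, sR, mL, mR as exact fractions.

left sensor world pos  = (1, 4); dL² = 89
right sensor world pos = (1, 2); dR² = 113
sL = 90/89 = 90/89
sR = 90/113 = 90/113
mL = 0·sL + -1/2·sR = -45/113
mR = 1·sL + 1·sR = 18180/10057

90/89 90/113 -45/113 18180/10057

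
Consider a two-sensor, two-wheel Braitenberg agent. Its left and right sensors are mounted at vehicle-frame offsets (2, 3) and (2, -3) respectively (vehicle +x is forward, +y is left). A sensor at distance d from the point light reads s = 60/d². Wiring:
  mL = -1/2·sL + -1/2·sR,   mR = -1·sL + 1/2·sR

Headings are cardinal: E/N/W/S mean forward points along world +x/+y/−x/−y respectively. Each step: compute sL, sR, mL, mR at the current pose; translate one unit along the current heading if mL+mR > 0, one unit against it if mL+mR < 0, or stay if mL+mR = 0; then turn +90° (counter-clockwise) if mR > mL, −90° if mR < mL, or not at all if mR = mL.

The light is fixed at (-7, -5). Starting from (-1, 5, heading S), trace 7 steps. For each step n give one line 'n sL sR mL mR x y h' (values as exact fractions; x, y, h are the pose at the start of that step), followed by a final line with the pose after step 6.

n=0: pose=(-1,5,S); sL=12/29, sR=60/73; mL=-1308/2117, mR=-6/2117; mL+mR=-18/29 → advance -1; mR−mL=1302/2117 → turn +1·90°
n=1: pose=(-1,6,E); sL=3/13, sR=15/32; mL=-291/832, mR=3/832; mL+mR=-9/26 → advance -1; mR−mL=147/416 → turn +1·90°
n=2: pose=(-2,6,N); sL=60/173, sR=60/233; mL=-12180/40309, mR=-8790/40309; mL+mR=-90/173 → advance -1; mR−mL=3390/40309 → turn +1·90°
n=3: pose=(-2,5,W); sL=30/29, sR=30/89; mL=-1770/2581, mR=-2235/2581; mL+mR=-45/29 → advance -1; mR−mL=-465/2581 → turn -1·90°
n=4: pose=(-1,5,N); sL=20/51, sR=4/15; mL=-28/85, mR=-22/85; mL+mR=-10/17 → advance -1; mR−mL=6/85 → turn +1·90°
n=5: pose=(-1,4,W); sL=15/13, sR=3/8; mL=-159/208, mR=-201/208; mL+mR=-45/26 → advance -1; mR−mL=-21/104 → turn -1·90°
n=6: pose=(0,4,N); sL=60/137, sR=60/221; mL=-10740/30277, mR=-9150/30277; mL+mR=-90/137 → advance -1; mR−mL=1590/30277 → turn +1·90°

0 12/29 60/73 -1308/2117 -6/2117 -1 5 S
1 3/13 15/32 -291/832 3/832 -1 6 E
2 60/173 60/233 -12180/40309 -8790/40309 -2 6 N
3 30/29 30/89 -1770/2581 -2235/2581 -2 5 W
4 20/51 4/15 -28/85 -22/85 -1 5 N
5 15/13 3/8 -159/208 -201/208 -1 4 W
6 60/137 60/221 -10740/30277 -9150/30277 0 4 N
final 0 3 W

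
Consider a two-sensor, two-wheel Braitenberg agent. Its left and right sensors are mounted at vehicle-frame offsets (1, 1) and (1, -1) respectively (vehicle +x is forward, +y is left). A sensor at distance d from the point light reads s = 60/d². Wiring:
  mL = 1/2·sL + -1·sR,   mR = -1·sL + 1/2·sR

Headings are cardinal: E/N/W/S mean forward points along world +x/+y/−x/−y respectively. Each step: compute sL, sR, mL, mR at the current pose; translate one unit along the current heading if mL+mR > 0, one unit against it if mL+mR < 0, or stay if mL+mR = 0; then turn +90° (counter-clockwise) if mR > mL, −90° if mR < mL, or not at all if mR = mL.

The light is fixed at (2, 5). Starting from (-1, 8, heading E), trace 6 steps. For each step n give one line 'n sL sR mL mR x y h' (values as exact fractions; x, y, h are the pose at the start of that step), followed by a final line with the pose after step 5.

0 3 15/2 -6 3/4 -1 8 E
1 60/41 12/5 -342/205 -54/205 -2 8 N
2 30/13 30/17 -135/221 -315/221 -2 7 W
3 12/5 60/13 -222/65 -6/65 -1 7 N
4 15/4 3 -9/8 -9/4 -1 6 W
5 60/13 12 -126/13 18/13 0 6 N
final 0 5 W

n=0: pose=(-1,8,E); sL=3, sR=15/2; mL=-6, mR=3/4; mL+mR=-21/4 → advance -1; mR−mL=27/4 → turn +1·90°
n=1: pose=(-2,8,N); sL=60/41, sR=12/5; mL=-342/205, mR=-54/205; mL+mR=-396/205 → advance -1; mR−mL=288/205 → turn +1·90°
n=2: pose=(-2,7,W); sL=30/13, sR=30/17; mL=-135/221, mR=-315/221; mL+mR=-450/221 → advance -1; mR−mL=-180/221 → turn -1·90°
n=3: pose=(-1,7,N); sL=12/5, sR=60/13; mL=-222/65, mR=-6/65; mL+mR=-228/65 → advance -1; mR−mL=216/65 → turn +1·90°
n=4: pose=(-1,6,W); sL=15/4, sR=3; mL=-9/8, mR=-9/4; mL+mR=-27/8 → advance -1; mR−mL=-9/8 → turn -1·90°
n=5: pose=(0,6,N); sL=60/13, sR=12; mL=-126/13, mR=18/13; mL+mR=-108/13 → advance -1; mR−mL=144/13 → turn +1·90°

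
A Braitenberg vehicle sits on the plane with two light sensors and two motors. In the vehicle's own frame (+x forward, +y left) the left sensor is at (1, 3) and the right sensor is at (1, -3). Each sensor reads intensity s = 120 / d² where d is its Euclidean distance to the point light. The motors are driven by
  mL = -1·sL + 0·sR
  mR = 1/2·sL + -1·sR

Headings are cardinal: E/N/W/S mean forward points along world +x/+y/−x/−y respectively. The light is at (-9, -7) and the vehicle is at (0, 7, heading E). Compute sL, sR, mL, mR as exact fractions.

120/389 120/221 -120/389 -33420/85969

left sensor world pos  = (1, 10); dL² = 389
right sensor world pos = (1, 4); dR² = 221
sL = 120/389 = 120/389
sR = 120/221 = 120/221
mL = -1·sL + 0·sR = -120/389
mR = 1/2·sL + -1·sR = -33420/85969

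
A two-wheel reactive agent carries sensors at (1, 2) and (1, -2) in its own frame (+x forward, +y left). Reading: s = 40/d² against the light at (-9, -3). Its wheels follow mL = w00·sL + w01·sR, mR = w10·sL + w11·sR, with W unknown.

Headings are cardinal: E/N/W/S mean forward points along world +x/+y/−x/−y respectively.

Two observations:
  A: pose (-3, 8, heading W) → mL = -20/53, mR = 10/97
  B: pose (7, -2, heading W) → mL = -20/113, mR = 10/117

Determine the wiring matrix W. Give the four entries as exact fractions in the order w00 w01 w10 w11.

obs A: pose=(-3,8,W) → sL=20/53, sR=20/97, mL=-20/53, mR=10/97
obs B: pose=(7,-2,W) → sL=20/113, sR=20/117, mL=-20/113, mR=10/117
sensor matrix S = [[20/53, 20/97], [20/113, 20/117]]; det S = 1904000/67969161
solve [mL_A; mL_B] = S·[w00; w01] and [mR_A; mR_B] = S·[w10; w11]:
  w00 = -1, w01 = 0, w10 = 0, w11 = 1/2

-1 0 0 1/2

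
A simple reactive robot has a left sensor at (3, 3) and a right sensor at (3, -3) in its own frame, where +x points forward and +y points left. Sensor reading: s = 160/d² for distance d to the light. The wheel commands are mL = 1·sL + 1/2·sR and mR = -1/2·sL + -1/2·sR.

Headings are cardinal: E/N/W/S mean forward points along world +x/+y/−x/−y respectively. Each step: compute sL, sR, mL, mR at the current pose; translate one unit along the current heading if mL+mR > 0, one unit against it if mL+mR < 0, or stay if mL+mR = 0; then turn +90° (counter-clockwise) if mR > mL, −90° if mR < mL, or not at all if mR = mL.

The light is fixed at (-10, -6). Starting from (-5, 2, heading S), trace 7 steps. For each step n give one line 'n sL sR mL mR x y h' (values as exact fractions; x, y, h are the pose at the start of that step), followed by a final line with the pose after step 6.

n=0: pose=(-5,2,S); sL=160/89, sR=160/29; mL=11760/2581, mR=-9440/2581; mL+mR=80/89 → advance +1; mR−mL=-21200/2581 → turn -1·90°
n=1: pose=(-5,1,W); sL=8, sR=20/13; mL=114/13, mR=-62/13; mL+mR=4 → advance +1; mR−mL=-176/13 → turn -1·90°
n=2: pose=(-6,1,N); sL=160/101, sR=160/149; mL=31920/15049, mR=-20000/15049; mL+mR=80/101 → advance +1; mR−mL=-51920/15049 → turn -1·90°
n=3: pose=(-6,2,E); sL=16/17, sR=80/37; mL=1272/629, mR=-976/629; mL+mR=8/17 → advance +1; mR−mL=-2248/629 → turn -1·90°
n=4: pose=(-5,2,S); sL=160/89, sR=160/29; mL=11760/2581, mR=-9440/2581; mL+mR=80/89 → advance +1; mR−mL=-21200/2581 → turn -1·90°
n=5: pose=(-5,1,W); sL=8, sR=20/13; mL=114/13, mR=-62/13; mL+mR=4 → advance +1; mR−mL=-176/13 → turn -1·90°
n=6: pose=(-6,1,N); sL=160/101, sR=160/149; mL=31920/15049, mR=-20000/15049; mL+mR=80/101 → advance +1; mR−mL=-51920/15049 → turn -1·90°

0 160/89 160/29 11760/2581 -9440/2581 -5 2 S
1 8 20/13 114/13 -62/13 -5 1 W
2 160/101 160/149 31920/15049 -20000/15049 -6 1 N
3 16/17 80/37 1272/629 -976/629 -6 2 E
4 160/89 160/29 11760/2581 -9440/2581 -5 2 S
5 8 20/13 114/13 -62/13 -5 1 W
6 160/101 160/149 31920/15049 -20000/15049 -6 1 N
final -6 2 E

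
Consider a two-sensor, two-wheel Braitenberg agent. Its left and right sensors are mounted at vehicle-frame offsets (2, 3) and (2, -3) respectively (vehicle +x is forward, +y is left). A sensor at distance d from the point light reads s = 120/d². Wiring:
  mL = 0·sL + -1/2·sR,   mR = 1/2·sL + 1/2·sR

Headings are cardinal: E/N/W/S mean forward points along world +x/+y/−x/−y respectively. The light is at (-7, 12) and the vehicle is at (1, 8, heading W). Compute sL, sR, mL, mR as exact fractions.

left sensor world pos  = (-1, 5); dL² = 85
right sensor world pos = (-1, 11); dR² = 37
sL = 120/85 = 24/17
sR = 120/37 = 120/37
mL = 0·sL + -1/2·sR = -60/37
mR = 1/2·sL + 1/2·sR = 1464/629

24/17 120/37 -60/37 1464/629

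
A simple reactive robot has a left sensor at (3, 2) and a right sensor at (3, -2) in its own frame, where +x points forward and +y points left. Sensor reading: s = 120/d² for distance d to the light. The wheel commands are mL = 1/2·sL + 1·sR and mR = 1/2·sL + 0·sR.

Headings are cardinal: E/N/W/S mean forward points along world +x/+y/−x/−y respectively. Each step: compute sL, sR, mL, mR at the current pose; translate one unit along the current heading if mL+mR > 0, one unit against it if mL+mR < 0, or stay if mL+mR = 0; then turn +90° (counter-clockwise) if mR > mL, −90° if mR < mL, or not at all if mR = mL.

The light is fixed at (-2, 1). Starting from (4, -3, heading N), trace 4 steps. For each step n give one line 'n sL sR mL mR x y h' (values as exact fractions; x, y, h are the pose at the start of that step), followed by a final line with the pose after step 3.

n=0: pose=(4,-3,N); sL=120/17, sR=24/13; mL=1188/221, mR=60/17; mL+mR=1968/221 → advance +1; mR−mL=-24/13 → turn -1·90°
n=1: pose=(4,-2,E); sL=60/41, sR=60/53; mL=4050/2173, mR=30/41; mL+mR=5640/2173 → advance +1; mR−mL=-60/53 → turn -1·90°
n=2: pose=(5,-2,S); sL=40/39, sR=120/61; mL=5900/2379, mR=20/39; mL+mR=7120/2379 → advance +1; mR−mL=-120/61 → turn -1·90°
n=3: pose=(5,-3,W); sL=30/13, sR=6; mL=93/13, mR=15/13; mL+mR=108/13 → advance +1; mR−mL=-6 → turn -1·90°

0 120/17 24/13 1188/221 60/17 4 -3 N
1 60/41 60/53 4050/2173 30/41 4 -2 E
2 40/39 120/61 5900/2379 20/39 5 -2 S
3 30/13 6 93/13 15/13 5 -3 W
final 4 -3 N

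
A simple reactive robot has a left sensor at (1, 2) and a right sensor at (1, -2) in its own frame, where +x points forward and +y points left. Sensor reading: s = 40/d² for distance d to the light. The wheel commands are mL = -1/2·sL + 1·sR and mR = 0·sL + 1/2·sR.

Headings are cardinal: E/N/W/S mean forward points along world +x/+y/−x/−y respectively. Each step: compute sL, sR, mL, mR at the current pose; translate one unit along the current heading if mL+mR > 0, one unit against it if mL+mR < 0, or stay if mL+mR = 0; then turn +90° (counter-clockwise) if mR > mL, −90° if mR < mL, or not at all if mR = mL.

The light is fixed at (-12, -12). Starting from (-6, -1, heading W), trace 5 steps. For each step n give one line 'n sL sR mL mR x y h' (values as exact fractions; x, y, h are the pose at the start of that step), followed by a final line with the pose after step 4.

0 20/53 20/97 90/5141 10/97 -6 -1 W
1 40/149 40/109 3780/16241 20/109 -7 -1 S
2 1/2 1/4 0 1/8 -7 -2 W
3 40/117 8/17 596/1989 4/17 -8 -2 S
4 20/29 4/13 -14/377 2/13 -8 -3 W
final -9 -3 S

n=0: pose=(-6,-1,W); sL=20/53, sR=20/97; mL=90/5141, mR=10/97; mL+mR=620/5141 → advance +1; mR−mL=440/5141 → turn +1·90°
n=1: pose=(-7,-1,S); sL=40/149, sR=40/109; mL=3780/16241, mR=20/109; mL+mR=6760/16241 → advance +1; mR−mL=-800/16241 → turn -1·90°
n=2: pose=(-7,-2,W); sL=1/2, sR=1/4; mL=0, mR=1/8; mL+mR=1/8 → advance +1; mR−mL=1/8 → turn +1·90°
n=3: pose=(-8,-2,S); sL=40/117, sR=8/17; mL=596/1989, mR=4/17; mL+mR=1064/1989 → advance +1; mR−mL=-128/1989 → turn -1·90°
n=4: pose=(-8,-3,W); sL=20/29, sR=4/13; mL=-14/377, mR=2/13; mL+mR=44/377 → advance +1; mR−mL=72/377 → turn +1·90°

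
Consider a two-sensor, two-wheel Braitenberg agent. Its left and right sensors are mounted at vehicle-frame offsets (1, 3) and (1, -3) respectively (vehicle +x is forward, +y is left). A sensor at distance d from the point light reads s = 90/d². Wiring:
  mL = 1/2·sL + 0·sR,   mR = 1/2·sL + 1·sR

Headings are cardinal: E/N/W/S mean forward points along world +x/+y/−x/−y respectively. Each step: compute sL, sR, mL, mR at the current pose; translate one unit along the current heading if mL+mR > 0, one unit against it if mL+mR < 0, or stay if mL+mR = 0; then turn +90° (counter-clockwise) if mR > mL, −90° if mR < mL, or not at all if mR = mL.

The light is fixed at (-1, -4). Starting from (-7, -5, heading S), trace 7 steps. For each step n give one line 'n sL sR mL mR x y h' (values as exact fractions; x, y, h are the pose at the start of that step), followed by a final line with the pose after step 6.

0 90/13 18/17 45/13 999/221 -7 -5 S
1 45/13 9/5 45/26 459/130 -7 -6 E
2 18/13 18 9/13 243/13 -6 -6 N
3 45/26 9/4 45/52 81/26 -6 -5 W
4 90/13 18/17 45/13 999/221 -7 -5 S
5 45/13 9/5 45/26 459/130 -7 -6 E
6 18/13 18 9/13 243/13 -6 -6 N
final -6 -5 W

n=0: pose=(-7,-5,S); sL=90/13, sR=18/17; mL=45/13, mR=999/221; mL+mR=1764/221 → advance +1; mR−mL=18/17 → turn +1·90°
n=1: pose=(-7,-6,E); sL=45/13, sR=9/5; mL=45/26, mR=459/130; mL+mR=342/65 → advance +1; mR−mL=9/5 → turn +1·90°
n=2: pose=(-6,-6,N); sL=18/13, sR=18; mL=9/13, mR=243/13; mL+mR=252/13 → advance +1; mR−mL=18 → turn +1·90°
n=3: pose=(-6,-5,W); sL=45/26, sR=9/4; mL=45/52, mR=81/26; mL+mR=207/52 → advance +1; mR−mL=9/4 → turn +1·90°
n=4: pose=(-7,-5,S); sL=90/13, sR=18/17; mL=45/13, mR=999/221; mL+mR=1764/221 → advance +1; mR−mL=18/17 → turn +1·90°
n=5: pose=(-7,-6,E); sL=45/13, sR=9/5; mL=45/26, mR=459/130; mL+mR=342/65 → advance +1; mR−mL=9/5 → turn +1·90°
n=6: pose=(-6,-6,N); sL=18/13, sR=18; mL=9/13, mR=243/13; mL+mR=252/13 → advance +1; mR−mL=18 → turn +1·90°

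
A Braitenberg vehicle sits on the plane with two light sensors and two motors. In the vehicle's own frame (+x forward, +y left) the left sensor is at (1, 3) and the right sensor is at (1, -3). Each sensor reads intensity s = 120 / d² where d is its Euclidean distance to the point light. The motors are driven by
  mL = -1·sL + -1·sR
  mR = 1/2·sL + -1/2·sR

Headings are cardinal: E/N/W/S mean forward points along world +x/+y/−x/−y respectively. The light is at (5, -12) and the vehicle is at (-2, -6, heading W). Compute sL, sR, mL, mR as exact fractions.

120/73 24/29 -5232/2117 864/2117

left sensor world pos  = (-3, -9); dL² = 73
right sensor world pos = (-3, -3); dR² = 145
sL = 120/73 = 120/73
sR = 120/145 = 24/29
mL = -1·sL + -1·sR = -5232/2117
mR = 1/2·sL + -1/2·sR = 864/2117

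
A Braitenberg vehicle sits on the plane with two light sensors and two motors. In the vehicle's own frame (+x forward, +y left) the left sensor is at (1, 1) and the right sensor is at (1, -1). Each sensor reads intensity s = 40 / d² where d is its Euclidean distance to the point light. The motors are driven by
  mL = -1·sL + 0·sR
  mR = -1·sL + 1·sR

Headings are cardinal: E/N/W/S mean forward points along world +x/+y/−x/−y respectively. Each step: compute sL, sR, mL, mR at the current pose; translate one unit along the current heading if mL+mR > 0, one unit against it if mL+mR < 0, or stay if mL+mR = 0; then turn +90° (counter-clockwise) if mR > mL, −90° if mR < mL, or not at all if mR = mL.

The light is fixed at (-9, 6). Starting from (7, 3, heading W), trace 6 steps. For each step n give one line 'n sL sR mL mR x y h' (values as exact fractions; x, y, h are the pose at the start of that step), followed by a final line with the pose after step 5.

0 40/241 40/229 -40/241 480/55189 7 3 W
1 2/17 5/34 -2/17 1/34 8 3 S
2 8/65 40/333 -8/65 -64/21645 8 4 E
3 20/113 4/29 -20/113 -128/3277 7 4 N
4 40/241 40/229 -40/241 480/55189 7 3 W
5 2/17 5/34 -2/17 1/34 8 3 S
final 8 4 E

n=0: pose=(7,3,W); sL=40/241, sR=40/229; mL=-40/241, mR=480/55189; mL+mR=-8680/55189 → advance -1; mR−mL=40/229 → turn +1·90°
n=1: pose=(8,3,S); sL=2/17, sR=5/34; mL=-2/17, mR=1/34; mL+mR=-3/34 → advance -1; mR−mL=5/34 → turn +1·90°
n=2: pose=(8,4,E); sL=8/65, sR=40/333; mL=-8/65, mR=-64/21645; mL+mR=-2728/21645 → advance -1; mR−mL=40/333 → turn +1·90°
n=3: pose=(7,4,N); sL=20/113, sR=4/29; mL=-20/113, mR=-128/3277; mL+mR=-708/3277 → advance -1; mR−mL=4/29 → turn +1·90°
n=4: pose=(7,3,W); sL=40/241, sR=40/229; mL=-40/241, mR=480/55189; mL+mR=-8680/55189 → advance -1; mR−mL=40/229 → turn +1·90°
n=5: pose=(8,3,S); sL=2/17, sR=5/34; mL=-2/17, mR=1/34; mL+mR=-3/34 → advance -1; mR−mL=5/34 → turn +1·90°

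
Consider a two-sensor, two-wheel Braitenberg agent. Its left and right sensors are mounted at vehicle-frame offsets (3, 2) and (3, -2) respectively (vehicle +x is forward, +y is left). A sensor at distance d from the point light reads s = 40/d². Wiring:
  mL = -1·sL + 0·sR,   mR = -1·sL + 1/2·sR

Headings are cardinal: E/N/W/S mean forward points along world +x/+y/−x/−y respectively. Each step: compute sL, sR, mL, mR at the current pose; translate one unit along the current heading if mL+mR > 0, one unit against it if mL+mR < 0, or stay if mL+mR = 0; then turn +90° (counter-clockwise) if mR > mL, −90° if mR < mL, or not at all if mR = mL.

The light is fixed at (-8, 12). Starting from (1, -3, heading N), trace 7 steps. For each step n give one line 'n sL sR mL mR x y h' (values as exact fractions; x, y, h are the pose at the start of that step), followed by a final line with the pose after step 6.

n=0: pose=(1,-3,N); sL=40/193, sR=8/53; mL=-40/193, mR=-1348/10229; mL+mR=-3468/10229 → advance -1; mR−mL=4/53 → turn +1·90°
n=1: pose=(1,-4,W); sL=1/9, sR=5/29; mL=-1/9, mR=-13/522; mL+mR=-71/522 → advance -1; mR−mL=5/58 → turn +1·90°
n=2: pose=(2,-4,S); sL=8/101, sR=8/85; mL=-8/101, mR=-276/8585; mL+mR=-956/8585 → advance -1; mR−mL=4/85 → turn +1·90°
n=3: pose=(2,-3,E); sL=20/169, sR=20/229; mL=-20/169, mR=-2890/38701; mL+mR=-7470/38701 → advance -1; mR−mL=10/229 → turn +1·90°
n=4: pose=(1,-3,N); sL=40/193, sR=8/53; mL=-40/193, mR=-1348/10229; mL+mR=-3468/10229 → advance -1; mR−mL=4/53 → turn +1·90°
n=5: pose=(1,-4,W); sL=1/9, sR=5/29; mL=-1/9, mR=-13/522; mL+mR=-71/522 → advance -1; mR−mL=5/58 → turn +1·90°
n=6: pose=(2,-4,S); sL=8/101, sR=8/85; mL=-8/101, mR=-276/8585; mL+mR=-956/8585 → advance -1; mR−mL=4/85 → turn +1·90°

0 40/193 8/53 -40/193 -1348/10229 1 -3 N
1 1/9 5/29 -1/9 -13/522 1 -4 W
2 8/101 8/85 -8/101 -276/8585 2 -4 S
3 20/169 20/229 -20/169 -2890/38701 2 -3 E
4 40/193 8/53 -40/193 -1348/10229 1 -3 N
5 1/9 5/29 -1/9 -13/522 1 -4 W
6 8/101 8/85 -8/101 -276/8585 2 -4 S
final 2 -3 E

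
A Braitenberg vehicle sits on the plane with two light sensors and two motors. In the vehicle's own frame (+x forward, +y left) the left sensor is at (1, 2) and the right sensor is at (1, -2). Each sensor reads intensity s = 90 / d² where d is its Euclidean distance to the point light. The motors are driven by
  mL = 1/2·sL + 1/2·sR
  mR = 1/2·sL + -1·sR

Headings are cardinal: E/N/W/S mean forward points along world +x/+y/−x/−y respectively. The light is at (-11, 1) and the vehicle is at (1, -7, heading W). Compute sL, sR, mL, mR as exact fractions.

left sensor world pos  = (0, -9); dL² = 221
right sensor world pos = (0, -5); dR² = 157
sL = 90/221 = 90/221
sR = 90/157 = 90/157
mL = 1/2·sL + 1/2·sR = 17010/34697
mR = 1/2·sL + -1·sR = -12825/34697

90/221 90/157 17010/34697 -12825/34697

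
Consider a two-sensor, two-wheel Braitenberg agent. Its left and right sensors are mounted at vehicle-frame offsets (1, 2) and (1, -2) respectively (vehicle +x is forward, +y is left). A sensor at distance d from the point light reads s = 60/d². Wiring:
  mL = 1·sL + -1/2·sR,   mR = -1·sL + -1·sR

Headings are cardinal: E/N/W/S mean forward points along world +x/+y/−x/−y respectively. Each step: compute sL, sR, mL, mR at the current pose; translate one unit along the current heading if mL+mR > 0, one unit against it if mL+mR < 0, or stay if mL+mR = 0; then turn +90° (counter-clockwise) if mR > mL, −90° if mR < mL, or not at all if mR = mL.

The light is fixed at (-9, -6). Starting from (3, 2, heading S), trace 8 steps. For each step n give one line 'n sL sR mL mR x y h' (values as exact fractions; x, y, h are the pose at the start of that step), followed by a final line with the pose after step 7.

n=0: pose=(3,2,S); sL=12/49, sR=60/149; mL=318/7301, mR=-4728/7301; mL+mR=-90/149 → advance -1; mR−mL=-5046/7301 → turn -1·90°
n=1: pose=(3,3,W); sL=6/17, sR=30/121; mL=471/2057, mR=-1236/2057; mL+mR=-45/121 → advance -1; mR−mL=-1707/2057 → turn -1·90°
n=2: pose=(4,3,N); sL=60/221, sR=12/65; mL=198/1105, mR=-504/1105; mL+mR=-18/65 → advance -1; mR−mL=-54/85 → turn -1·90°
n=3: pose=(4,2,E); sL=15/74, sR=15/58; mL=315/4292, mR=-495/1073; mL+mR=-45/116 → advance -1; mR−mL=-2295/4292 → turn -1·90°
n=4: pose=(3,2,S); sL=12/49, sR=60/149; mL=318/7301, mR=-4728/7301; mL+mR=-90/149 → advance -1; mR−mL=-5046/7301 → turn -1·90°
n=5: pose=(3,3,W); sL=6/17, sR=30/121; mL=471/2057, mR=-1236/2057; mL+mR=-45/121 → advance -1; mR−mL=-1707/2057 → turn -1·90°
n=6: pose=(4,3,N); sL=60/221, sR=12/65; mL=198/1105, mR=-504/1105; mL+mR=-18/65 → advance -1; mR−mL=-54/85 → turn -1·90°
n=7: pose=(4,2,E); sL=15/74, sR=15/58; mL=315/4292, mR=-495/1073; mL+mR=-45/116 → advance -1; mR−mL=-2295/4292 → turn -1·90°

0 12/49 60/149 318/7301 -4728/7301 3 2 S
1 6/17 30/121 471/2057 -1236/2057 3 3 W
2 60/221 12/65 198/1105 -504/1105 4 3 N
3 15/74 15/58 315/4292 -495/1073 4 2 E
4 12/49 60/149 318/7301 -4728/7301 3 2 S
5 6/17 30/121 471/2057 -1236/2057 3 3 W
6 60/221 12/65 198/1105 -504/1105 4 3 N
7 15/74 15/58 315/4292 -495/1073 4 2 E
final 3 2 S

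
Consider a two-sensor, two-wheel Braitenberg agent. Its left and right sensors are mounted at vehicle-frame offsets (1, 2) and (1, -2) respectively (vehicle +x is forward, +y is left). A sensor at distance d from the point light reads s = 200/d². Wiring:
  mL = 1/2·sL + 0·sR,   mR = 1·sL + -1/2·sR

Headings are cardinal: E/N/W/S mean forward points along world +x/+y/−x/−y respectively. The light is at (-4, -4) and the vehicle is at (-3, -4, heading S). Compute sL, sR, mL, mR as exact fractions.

left sensor world pos  = (-1, -5); dL² = 10
right sensor world pos = (-5, -5); dR² = 2
sL = 200/10 = 20
sR = 200/2 = 100
mL = 1/2·sL + 0·sR = 10
mR = 1·sL + -1/2·sR = -30

20 100 10 -30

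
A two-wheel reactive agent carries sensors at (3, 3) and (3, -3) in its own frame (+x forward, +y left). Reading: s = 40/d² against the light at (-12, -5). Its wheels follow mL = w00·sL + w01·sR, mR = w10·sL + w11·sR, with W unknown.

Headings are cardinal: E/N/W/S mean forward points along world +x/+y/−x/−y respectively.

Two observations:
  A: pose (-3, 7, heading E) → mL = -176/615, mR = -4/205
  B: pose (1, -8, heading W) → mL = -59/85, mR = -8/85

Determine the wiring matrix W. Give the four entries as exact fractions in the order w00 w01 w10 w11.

-1 -1 -1 1/2

obs A: pose=(-3,7,E) → sL=40/369, sR=8/45, mL=-176/615, mR=-4/205
obs B: pose=(1,-8,W) → sL=5/17, sR=2/5, mL=-59/85, mR=-8/85
sensor matrix S = [[40/369, 8/45], [5/17, 2/5]]; det S = -56/6273
solve [mL_A; mL_B] = S·[w00; w01] and [mR_A; mR_B] = S·[w10; w11]:
  w00 = -1, w01 = -1, w10 = -1, w11 = 1/2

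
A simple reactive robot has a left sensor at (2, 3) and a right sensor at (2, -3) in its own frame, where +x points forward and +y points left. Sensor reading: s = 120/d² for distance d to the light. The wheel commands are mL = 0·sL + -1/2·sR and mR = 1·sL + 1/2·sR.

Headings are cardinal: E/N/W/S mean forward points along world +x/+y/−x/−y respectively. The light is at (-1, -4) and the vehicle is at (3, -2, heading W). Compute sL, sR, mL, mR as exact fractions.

24 120/29 -60/29 756/29

left sensor world pos  = (1, -5); dL² = 5
right sensor world pos = (1, 1); dR² = 29
sL = 120/5 = 24
sR = 120/29 = 120/29
mL = 0·sL + -1/2·sR = -60/29
mR = 1·sL + 1/2·sR = 756/29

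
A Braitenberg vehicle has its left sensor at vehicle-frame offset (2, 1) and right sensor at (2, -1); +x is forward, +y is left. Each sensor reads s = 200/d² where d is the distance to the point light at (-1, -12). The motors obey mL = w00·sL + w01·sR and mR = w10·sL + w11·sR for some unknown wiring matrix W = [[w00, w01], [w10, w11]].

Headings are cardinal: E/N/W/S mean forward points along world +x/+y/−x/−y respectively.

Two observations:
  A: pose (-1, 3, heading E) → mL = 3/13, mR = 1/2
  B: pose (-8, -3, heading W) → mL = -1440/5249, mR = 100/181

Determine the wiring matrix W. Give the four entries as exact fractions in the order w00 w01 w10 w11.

-1 1 0 1/2

obs A: pose=(-1,3,E) → sL=10/13, sR=1, mL=3/13, mR=1/2
obs B: pose=(-8,-3,W) → sL=40/29, sR=200/181, mL=-1440/5249, mR=100/181
sensor matrix S = [[10/13, 1], [40/29, 200/181]]; det S = -36120/68237
solve [mL_A; mL_B] = S·[w00; w01] and [mR_A; mR_B] = S·[w10; w11]:
  w00 = -1, w01 = 1, w10 = 0, w11 = 1/2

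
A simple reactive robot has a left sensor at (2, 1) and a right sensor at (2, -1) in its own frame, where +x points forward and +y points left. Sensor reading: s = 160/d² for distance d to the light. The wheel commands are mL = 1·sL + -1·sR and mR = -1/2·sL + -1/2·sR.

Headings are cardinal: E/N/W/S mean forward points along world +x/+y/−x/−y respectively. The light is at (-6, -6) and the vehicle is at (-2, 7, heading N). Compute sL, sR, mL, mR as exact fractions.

left sensor world pos  = (-3, 9); dL² = 234
right sensor world pos = (-1, 9); dR² = 250
sL = 160/234 = 80/117
sR = 160/250 = 16/25
mL = 1·sL + -1·sR = 128/2925
mR = -1/2·sL + -1/2·sR = -1936/2925

80/117 16/25 128/2925 -1936/2925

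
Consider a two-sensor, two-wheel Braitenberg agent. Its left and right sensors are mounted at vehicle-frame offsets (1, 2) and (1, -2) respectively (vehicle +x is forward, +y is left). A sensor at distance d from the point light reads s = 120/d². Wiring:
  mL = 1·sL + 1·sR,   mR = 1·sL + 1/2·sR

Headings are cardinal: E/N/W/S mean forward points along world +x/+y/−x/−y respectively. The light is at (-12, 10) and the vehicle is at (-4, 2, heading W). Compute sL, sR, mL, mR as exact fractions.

120/149 24/17 5616/2533 3828/2533

left sensor world pos  = (-5, 0); dL² = 149
right sensor world pos = (-5, 4); dR² = 85
sL = 120/149 = 120/149
sR = 120/85 = 24/17
mL = 1·sL + 1·sR = 5616/2533
mR = 1·sL + 1/2·sR = 3828/2533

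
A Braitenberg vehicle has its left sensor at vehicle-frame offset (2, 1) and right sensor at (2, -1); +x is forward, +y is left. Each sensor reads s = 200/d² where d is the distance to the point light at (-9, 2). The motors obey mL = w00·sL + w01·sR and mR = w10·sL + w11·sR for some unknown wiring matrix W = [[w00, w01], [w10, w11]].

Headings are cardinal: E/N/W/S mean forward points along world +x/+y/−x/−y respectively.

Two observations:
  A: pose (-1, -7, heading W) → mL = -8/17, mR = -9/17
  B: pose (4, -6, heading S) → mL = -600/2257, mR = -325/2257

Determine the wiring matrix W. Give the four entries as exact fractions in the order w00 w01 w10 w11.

-1 1/2 1 -1

obs A: pose=(-1,-7,W) → sL=25/17, sR=2, mL=-8/17, mR=-9/17
obs B: pose=(4,-6,S) → sL=25/37, sR=50/61, mL=-600/2257, mR=-325/2257
sensor matrix S = [[25/17, 2], [25/37, 50/61]]; det S = -5600/38369
solve [mL_A; mL_B] = S·[w00; w01] and [mR_A; mR_B] = S·[w10; w11]:
  w00 = -1, w01 = 1/2, w10 = 1, w11 = -1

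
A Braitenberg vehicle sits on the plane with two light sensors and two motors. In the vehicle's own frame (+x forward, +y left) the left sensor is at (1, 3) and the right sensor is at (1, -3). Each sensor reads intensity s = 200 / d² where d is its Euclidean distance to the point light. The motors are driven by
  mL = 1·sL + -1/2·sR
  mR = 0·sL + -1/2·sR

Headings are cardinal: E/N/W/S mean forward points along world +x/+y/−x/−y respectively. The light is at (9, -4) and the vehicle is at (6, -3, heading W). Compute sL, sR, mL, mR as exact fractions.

left sensor world pos  = (5, -6); dL² = 20
right sensor world pos = (5, 0); dR² = 32
sL = 200/20 = 10
sR = 200/32 = 25/4
mL = 1·sL + -1/2·sR = 55/8
mR = 0·sL + -1/2·sR = -25/8

10 25/4 55/8 -25/8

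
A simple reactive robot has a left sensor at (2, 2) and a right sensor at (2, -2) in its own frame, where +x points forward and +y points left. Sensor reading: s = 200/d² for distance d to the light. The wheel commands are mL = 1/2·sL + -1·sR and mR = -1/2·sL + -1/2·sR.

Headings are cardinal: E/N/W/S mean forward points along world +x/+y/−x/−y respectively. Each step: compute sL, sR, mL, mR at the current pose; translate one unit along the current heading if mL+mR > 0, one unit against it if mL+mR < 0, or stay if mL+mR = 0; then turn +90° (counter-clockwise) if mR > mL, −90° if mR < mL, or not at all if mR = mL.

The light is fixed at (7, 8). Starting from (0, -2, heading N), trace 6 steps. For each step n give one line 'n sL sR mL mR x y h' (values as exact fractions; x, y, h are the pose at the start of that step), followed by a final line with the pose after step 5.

n=0: pose=(0,-2,N); sL=40/29, sR=200/89; mL=-4020/2581, mR=-4680/2581; mL+mR=-300/89 → advance -1; mR−mL=-660/2581 → turn -1·90°
n=1: pose=(0,-3,E); sL=100/53, sR=100/97; mL=-450/5141, mR=-7500/5141; mL+mR=-150/97 → advance -1; mR−mL=-7050/5141 → turn -1·90°
n=2: pose=(-1,-3,S); sL=40/41, sR=200/269; mL=-2820/11029, mR=-9480/11029; mL+mR=-300/269 → advance -1; mR−mL=-6660/11029 → turn -1·90°
n=3: pose=(-1,-2,W); sL=50/61, sR=50/41; mL=-2025/2501, mR=-2550/2501; mL+mR=-75/41 → advance -1; mR−mL=-525/2501 → turn -1·90°
n=4: pose=(0,-2,N); sL=40/29, sR=200/89; mL=-4020/2581, mR=-4680/2581; mL+mR=-300/89 → advance -1; mR−mL=-660/2581 → turn -1·90°
n=5: pose=(0,-3,E); sL=100/53, sR=100/97; mL=-450/5141, mR=-7500/5141; mL+mR=-150/97 → advance -1; mR−mL=-7050/5141 → turn -1·90°

0 40/29 200/89 -4020/2581 -4680/2581 0 -2 N
1 100/53 100/97 -450/5141 -7500/5141 0 -3 E
2 40/41 200/269 -2820/11029 -9480/11029 -1 -3 S
3 50/61 50/41 -2025/2501 -2550/2501 -1 -2 W
4 40/29 200/89 -4020/2581 -4680/2581 0 -2 N
5 100/53 100/97 -450/5141 -7500/5141 0 -3 E
final -1 -3 S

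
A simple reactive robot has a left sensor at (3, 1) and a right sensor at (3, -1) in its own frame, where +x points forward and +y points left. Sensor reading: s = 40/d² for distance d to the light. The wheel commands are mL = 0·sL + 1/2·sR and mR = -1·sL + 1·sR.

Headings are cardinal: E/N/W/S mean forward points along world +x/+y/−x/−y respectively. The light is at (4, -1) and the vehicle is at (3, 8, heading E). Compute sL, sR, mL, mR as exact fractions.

left sensor world pos  = (6, 9); dL² = 104
right sensor world pos = (6, 7); dR² = 68
sL = 40/104 = 5/13
sR = 40/68 = 10/17
mL = 0·sL + 1/2·sR = 5/17
mR = -1·sL + 1·sR = 45/221

5/13 10/17 5/17 45/221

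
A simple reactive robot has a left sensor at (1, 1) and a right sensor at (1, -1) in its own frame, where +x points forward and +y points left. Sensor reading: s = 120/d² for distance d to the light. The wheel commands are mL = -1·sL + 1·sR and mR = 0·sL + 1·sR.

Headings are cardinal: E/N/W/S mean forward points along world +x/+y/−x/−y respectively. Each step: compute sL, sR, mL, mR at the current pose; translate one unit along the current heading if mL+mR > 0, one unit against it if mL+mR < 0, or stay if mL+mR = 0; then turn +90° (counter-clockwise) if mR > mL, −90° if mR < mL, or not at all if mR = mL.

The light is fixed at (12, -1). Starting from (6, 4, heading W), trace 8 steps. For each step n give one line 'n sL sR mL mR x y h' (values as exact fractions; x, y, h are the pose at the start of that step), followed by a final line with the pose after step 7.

0 24/13 24/17 -96/221 24/17 6 4 W
1 30/13 3/2 -21/26 3/2 5 4 S
2 120/61 8/3 128/183 8/3 5 3 E
3 60/37 12/5 144/185 12/5 6 3 N
4 24/13 24/17 -96/221 24/17 6 4 W
5 30/13 3/2 -21/26 3/2 5 4 S
6 120/61 8/3 128/183 8/3 5 3 E
7 60/37 12/5 144/185 12/5 6 3 N
final 6 4 W

n=0: pose=(6,4,W); sL=24/13, sR=24/17; mL=-96/221, mR=24/17; mL+mR=216/221 → advance +1; mR−mL=24/13 → turn +1·90°
n=1: pose=(5,4,S); sL=30/13, sR=3/2; mL=-21/26, mR=3/2; mL+mR=9/13 → advance +1; mR−mL=30/13 → turn +1·90°
n=2: pose=(5,3,E); sL=120/61, sR=8/3; mL=128/183, mR=8/3; mL+mR=616/183 → advance +1; mR−mL=120/61 → turn +1·90°
n=3: pose=(6,3,N); sL=60/37, sR=12/5; mL=144/185, mR=12/5; mL+mR=588/185 → advance +1; mR−mL=60/37 → turn +1·90°
n=4: pose=(6,4,W); sL=24/13, sR=24/17; mL=-96/221, mR=24/17; mL+mR=216/221 → advance +1; mR−mL=24/13 → turn +1·90°
n=5: pose=(5,4,S); sL=30/13, sR=3/2; mL=-21/26, mR=3/2; mL+mR=9/13 → advance +1; mR−mL=30/13 → turn +1·90°
n=6: pose=(5,3,E); sL=120/61, sR=8/3; mL=128/183, mR=8/3; mL+mR=616/183 → advance +1; mR−mL=120/61 → turn +1·90°
n=7: pose=(6,3,N); sL=60/37, sR=12/5; mL=144/185, mR=12/5; mL+mR=588/185 → advance +1; mR−mL=60/37 → turn +1·90°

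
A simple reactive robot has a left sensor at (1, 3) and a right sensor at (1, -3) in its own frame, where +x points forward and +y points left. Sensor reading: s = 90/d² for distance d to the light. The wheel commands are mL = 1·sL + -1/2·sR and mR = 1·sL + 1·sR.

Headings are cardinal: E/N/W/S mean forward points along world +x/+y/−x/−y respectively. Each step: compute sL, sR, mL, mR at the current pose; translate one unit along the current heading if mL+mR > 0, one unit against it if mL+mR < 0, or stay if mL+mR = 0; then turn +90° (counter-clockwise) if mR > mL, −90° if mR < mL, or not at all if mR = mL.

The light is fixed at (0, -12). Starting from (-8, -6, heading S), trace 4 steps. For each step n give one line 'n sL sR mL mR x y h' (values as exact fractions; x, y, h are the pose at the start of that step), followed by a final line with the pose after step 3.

n=0: pose=(-8,-6,S); sL=9/5, sR=45/73; mL=1089/730, mR=882/365; mL+mR=2853/730 → advance +1; mR−mL=135/146 → turn +1·90°
n=1: pose=(-8,-7,E); sL=90/113, sR=90/53; mL=-315/5989, mR=14940/5989; mL+mR=14625/5989 → advance +1; mR−mL=135/53 → turn +1·90°
n=2: pose=(-7,-7,N); sL=45/68, sR=45/26; mL=-45/221, mR=2115/884; mL+mR=1935/884 → advance +1; mR−mL=135/52 → turn +1·90°
n=3: pose=(-7,-6,W); sL=90/73, sR=18/29; mL=1953/2117, mR=3924/2117; mL+mR=5877/2117 → advance +1; mR−mL=27/29 → turn +1·90°

0 9/5 45/73 1089/730 882/365 -8 -6 S
1 90/113 90/53 -315/5989 14940/5989 -8 -7 E
2 45/68 45/26 -45/221 2115/884 -7 -7 N
3 90/73 18/29 1953/2117 3924/2117 -7 -6 W
final -8 -6 S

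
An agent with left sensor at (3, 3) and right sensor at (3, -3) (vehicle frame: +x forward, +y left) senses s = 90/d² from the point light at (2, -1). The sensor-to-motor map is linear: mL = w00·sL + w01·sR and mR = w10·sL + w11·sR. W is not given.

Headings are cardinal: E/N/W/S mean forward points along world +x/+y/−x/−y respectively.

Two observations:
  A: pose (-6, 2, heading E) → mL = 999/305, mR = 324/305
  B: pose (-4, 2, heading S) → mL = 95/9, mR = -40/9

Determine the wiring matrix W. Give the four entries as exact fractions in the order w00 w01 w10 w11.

obs A: pose=(-6,2,E) → sL=90/61, sR=18/5, mL=999/305, mR=324/305
obs B: pose=(-4,2,S) → sL=10, sR=10/9, mL=95/9, mR=-40/9
sensor matrix S = [[90/61, 18/5], [10, 10/9]]; det S = -2096/61
solve [mL_A; mL_B] = S·[w00; w01] and [mR_A; mR_B] = S·[w10; w11]:
  w00 = 1, w01 = 1/2, w10 = -1/2, w11 = 1/2

1 1/2 -1/2 1/2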